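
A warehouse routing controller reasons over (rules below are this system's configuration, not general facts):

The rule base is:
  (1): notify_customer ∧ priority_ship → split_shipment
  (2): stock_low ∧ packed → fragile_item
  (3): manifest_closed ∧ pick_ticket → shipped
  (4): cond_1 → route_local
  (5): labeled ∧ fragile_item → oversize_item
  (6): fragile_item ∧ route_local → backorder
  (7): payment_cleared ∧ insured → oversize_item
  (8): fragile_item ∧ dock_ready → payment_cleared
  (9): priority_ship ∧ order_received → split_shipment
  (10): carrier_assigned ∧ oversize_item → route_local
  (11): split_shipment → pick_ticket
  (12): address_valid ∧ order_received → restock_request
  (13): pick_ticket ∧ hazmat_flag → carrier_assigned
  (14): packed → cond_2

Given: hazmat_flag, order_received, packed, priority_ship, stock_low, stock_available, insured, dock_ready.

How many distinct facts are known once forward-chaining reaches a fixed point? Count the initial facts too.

Round 1: (2) [stock_low ∧ packed → fragile_item]; (9) [priority_ship ∧ order_received → split_shipment]; (14) [packed → cond_2]. New: fragile_item, split_shipment, cond_2.
Round 2: (8) [fragile_item ∧ dock_ready → payment_cleared]; (11) [split_shipment → pick_ticket]. New: payment_cleared, pick_ticket.
Round 3: (7) [payment_cleared ∧ insured → oversize_item]; (13) [pick_ticket ∧ hazmat_flag → carrier_assigned]. New: oversize_item, carrier_assigned.
Round 4: (10) [carrier_assigned ∧ oversize_item → route_local]. New: route_local.
Round 5: (6) [fragile_item ∧ route_local → backorder]. New: backorder.
Closure: {backorder, carrier_assigned, cond_2, dock_ready, fragile_item, hazmat_flag, insured, order_received, oversize_item, packed, payment_cleared, pick_ticket, priority_ship, route_local, split_shipment, stock_available, stock_low} — 17 facts.

17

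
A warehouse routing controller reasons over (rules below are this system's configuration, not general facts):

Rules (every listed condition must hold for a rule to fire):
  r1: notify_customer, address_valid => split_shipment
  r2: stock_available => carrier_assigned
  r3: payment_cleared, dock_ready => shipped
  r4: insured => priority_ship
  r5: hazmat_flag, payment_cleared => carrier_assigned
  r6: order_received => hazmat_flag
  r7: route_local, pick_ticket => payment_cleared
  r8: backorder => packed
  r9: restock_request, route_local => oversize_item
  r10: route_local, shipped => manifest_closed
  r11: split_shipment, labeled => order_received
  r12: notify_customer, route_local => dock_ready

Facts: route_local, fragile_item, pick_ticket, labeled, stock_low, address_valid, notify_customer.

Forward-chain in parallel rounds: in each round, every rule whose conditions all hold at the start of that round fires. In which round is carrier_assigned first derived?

Round 1 — r1, r7, r12, derive split_shipment, payment_cleared, dock_ready.
Round 2 — r3, r11, derive shipped, order_received.
Round 3 — r6, r10, derive hazmat_flag, manifest_closed.
Round 4 — r5, derive carrier_assigned.
carrier_assigned first appears in round 4.

4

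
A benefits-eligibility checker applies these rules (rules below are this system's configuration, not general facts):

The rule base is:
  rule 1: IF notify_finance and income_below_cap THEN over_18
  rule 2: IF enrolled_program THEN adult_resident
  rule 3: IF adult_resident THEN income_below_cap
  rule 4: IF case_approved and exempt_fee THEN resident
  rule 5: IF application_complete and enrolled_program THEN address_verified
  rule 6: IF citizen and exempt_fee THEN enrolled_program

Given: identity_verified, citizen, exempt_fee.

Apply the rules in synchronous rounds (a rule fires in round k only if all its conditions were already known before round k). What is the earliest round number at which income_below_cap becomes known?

3

[1] rule 6 [IF citizen and exempt_fee THEN enrolled_program]. ⇒ new: enrolled_program.
[2] rule 2 [IF enrolled_program THEN adult_resident]. ⇒ new: adult_resident.
[3] rule 3 [IF adult_resident THEN income_below_cap]. ⇒ new: income_below_cap.
income_below_cap first appears in round 3.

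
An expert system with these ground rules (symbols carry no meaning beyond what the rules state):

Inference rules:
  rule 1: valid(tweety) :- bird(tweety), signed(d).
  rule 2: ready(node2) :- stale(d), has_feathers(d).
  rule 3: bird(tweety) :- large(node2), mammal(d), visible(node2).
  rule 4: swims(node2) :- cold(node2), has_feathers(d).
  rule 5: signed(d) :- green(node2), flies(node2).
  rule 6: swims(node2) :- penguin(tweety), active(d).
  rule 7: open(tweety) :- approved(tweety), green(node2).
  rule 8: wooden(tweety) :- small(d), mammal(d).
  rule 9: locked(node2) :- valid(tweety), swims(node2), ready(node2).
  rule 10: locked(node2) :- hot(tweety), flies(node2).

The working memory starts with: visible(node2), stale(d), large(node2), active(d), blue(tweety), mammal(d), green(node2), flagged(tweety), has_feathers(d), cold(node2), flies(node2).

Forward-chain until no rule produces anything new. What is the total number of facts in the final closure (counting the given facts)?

Round 1 — rule 2, rule 3, rule 4, rule 5, derive ready(node2), bird(tweety), swims(node2), signed(d).
Round 2 — rule 1, derive valid(tweety).
Round 3 — rule 9, derive locked(node2).
Closure: {active(d), bird(tweety), blue(tweety), cold(node2), flagged(tweety), flies(node2), green(node2), has_feathers(d), large(node2), locked(node2), mammal(d), ready(node2), signed(d), stale(d), swims(node2), valid(tweety), visible(node2)} — 17 facts.

17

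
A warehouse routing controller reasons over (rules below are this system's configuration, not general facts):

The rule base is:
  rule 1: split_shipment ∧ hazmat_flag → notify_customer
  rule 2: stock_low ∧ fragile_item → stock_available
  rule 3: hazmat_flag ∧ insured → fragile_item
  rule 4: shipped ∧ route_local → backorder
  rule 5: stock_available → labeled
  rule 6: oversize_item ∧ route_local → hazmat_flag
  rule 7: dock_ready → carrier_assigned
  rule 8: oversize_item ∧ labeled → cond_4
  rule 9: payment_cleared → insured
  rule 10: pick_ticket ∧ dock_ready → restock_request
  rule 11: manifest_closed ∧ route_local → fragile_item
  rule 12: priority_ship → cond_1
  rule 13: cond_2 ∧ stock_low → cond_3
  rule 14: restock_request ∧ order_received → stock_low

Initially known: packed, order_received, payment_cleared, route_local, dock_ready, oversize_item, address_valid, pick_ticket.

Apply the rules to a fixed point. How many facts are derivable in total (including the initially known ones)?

17

Round 1 fires rule 6, rule 7, rule 9, rule 10, giving hazmat_flag, carrier_assigned, insured, restock_request.
Round 2 fires rule 3, rule 14, giving fragile_item, stock_low.
Round 3 fires rule 2, giving stock_available.
Round 4 fires rule 5, giving labeled.
Round 5 fires rule 8, giving cond_4.
Closure: {address_valid, carrier_assigned, cond_4, dock_ready, fragile_item, hazmat_flag, insured, labeled, order_received, oversize_item, packed, payment_cleared, pick_ticket, restock_request, route_local, stock_available, stock_low} — 17 facts.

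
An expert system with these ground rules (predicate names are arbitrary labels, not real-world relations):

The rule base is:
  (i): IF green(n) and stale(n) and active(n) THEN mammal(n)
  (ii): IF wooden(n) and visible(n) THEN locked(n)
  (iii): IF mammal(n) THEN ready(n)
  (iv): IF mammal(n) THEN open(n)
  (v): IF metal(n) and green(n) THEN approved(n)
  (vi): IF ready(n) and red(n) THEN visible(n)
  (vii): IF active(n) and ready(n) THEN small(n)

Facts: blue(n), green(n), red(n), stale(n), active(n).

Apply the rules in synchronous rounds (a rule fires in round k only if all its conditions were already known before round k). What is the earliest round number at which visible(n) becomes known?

3

[1] (i) [IF green(n) and stale(n) and active(n) THEN mammal(n)]. ⇒ new: mammal(n).
[2] (iii) [IF mammal(n) THEN ready(n)]; (iv) [IF mammal(n) THEN open(n)]. ⇒ new: ready(n), open(n).
[3] (vi) [IF ready(n) and red(n) THEN visible(n)]; (vii) [IF active(n) and ready(n) THEN small(n)]. ⇒ new: visible(n), small(n).
visible(n) first appears in round 3.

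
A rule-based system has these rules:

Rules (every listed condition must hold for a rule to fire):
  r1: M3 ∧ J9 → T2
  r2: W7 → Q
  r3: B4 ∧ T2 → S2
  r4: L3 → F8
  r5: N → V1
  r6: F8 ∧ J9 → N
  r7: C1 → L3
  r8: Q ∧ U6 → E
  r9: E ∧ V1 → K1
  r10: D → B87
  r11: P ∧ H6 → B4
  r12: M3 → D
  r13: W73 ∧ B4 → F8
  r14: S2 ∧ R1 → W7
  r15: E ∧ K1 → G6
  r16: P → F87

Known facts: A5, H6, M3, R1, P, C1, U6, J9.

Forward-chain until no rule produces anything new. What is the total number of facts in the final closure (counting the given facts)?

Round 1: r1 [M3 ∧ J9 → T2]; r7 [C1 → L3]; r11 [P ∧ H6 → B4]; r12 [M3 → D]; r16 [P → F87]. Adds T2, L3, B4, D, F87.
Round 2: r3 [B4 ∧ T2 → S2]; r4 [L3 → F8]; r10 [D → B87]. Adds S2, F8, B87.
Round 3: r6 [F8 ∧ J9 → N]; r14 [S2 ∧ R1 → W7]. Adds N, W7.
Round 4: r2 [W7 → Q]; r5 [N → V1]. Adds Q, V1.
Round 5: r8 [Q ∧ U6 → E]. Adds E.
Round 6: r9 [E ∧ V1 → K1]. Adds K1.
Round 7: r15 [E ∧ K1 → G6]. Adds G6.
Closure: {A5, B4, B87, C1, D, E, F8, F87, G6, H6, J9, K1, L3, M3, N, P, Q, R1, S2, T2, U6, V1, W7} — 23 facts.

23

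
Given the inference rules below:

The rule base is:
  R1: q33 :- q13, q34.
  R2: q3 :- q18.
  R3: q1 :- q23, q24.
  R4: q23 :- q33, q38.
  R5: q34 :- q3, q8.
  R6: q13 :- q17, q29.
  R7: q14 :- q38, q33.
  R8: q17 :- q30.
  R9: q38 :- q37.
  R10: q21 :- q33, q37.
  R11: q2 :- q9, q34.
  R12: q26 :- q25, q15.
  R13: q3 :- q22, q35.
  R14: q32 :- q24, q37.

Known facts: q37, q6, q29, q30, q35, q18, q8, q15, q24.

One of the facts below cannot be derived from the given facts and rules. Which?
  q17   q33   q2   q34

Round 1 fires R2, R8, R9, R14, giving q3, q17, q38, q32.
Round 2 fires R5, R6, giving q34, q13.
Round 3 fires R1, giving q33.
Round 4 fires R4, R7, R10, giving q23, q14, q21.
Round 5 fires R3, giving q1.
Derived: q33 (round 3), q34 (round 2), q17 (round 1). q2 never appears in any round.

q2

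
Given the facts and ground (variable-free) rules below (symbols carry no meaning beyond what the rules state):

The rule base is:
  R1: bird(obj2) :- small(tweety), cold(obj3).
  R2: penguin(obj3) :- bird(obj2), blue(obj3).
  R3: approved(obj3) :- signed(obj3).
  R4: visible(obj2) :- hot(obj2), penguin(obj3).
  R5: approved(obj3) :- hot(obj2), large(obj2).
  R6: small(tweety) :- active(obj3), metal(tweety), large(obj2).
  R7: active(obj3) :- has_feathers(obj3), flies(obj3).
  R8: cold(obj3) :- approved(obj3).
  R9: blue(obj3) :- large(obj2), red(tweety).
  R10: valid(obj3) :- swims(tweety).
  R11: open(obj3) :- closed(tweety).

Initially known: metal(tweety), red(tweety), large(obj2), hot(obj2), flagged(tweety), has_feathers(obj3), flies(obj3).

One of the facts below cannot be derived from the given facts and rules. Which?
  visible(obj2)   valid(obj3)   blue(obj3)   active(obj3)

valid(obj3)

[1] R5 [approved(obj3) :- hot(obj2), large(obj2).]; R7 [active(obj3) :- has_feathers(obj3), flies(obj3).]; R9 [blue(obj3) :- large(obj2), red(tweety).]. ⇒ new: approved(obj3), active(obj3), blue(obj3).
[2] R6 [small(tweety) :- active(obj3), metal(tweety), large(obj2).]; R8 [cold(obj3) :- approved(obj3).]. ⇒ new: small(tweety), cold(obj3).
[3] R1 [bird(obj2) :- small(tweety), cold(obj3).]. ⇒ new: bird(obj2).
[4] R2 [penguin(obj3) :- bird(obj2), blue(obj3).]. ⇒ new: penguin(obj3).
[5] R4 [visible(obj2) :- hot(obj2), penguin(obj3).]. ⇒ new: visible(obj2).
Derived: visible(obj2) (round 5), active(obj3) (round 1), blue(obj3) (round 1). valid(obj3) never appears in any round.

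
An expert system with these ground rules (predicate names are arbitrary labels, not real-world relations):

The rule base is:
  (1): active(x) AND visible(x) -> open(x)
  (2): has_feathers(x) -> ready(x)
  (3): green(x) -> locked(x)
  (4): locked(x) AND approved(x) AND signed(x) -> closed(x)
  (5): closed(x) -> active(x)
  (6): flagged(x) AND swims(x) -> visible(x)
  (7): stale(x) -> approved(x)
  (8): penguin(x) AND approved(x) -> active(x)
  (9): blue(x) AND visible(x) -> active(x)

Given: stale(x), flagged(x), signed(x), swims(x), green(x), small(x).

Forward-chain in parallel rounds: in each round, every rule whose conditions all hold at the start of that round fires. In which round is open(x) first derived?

4

[1] (3) [green(x) -> locked(x)]; (6) [flagged(x) AND swims(x) -> visible(x)]; (7) [stale(x) -> approved(x)]. ⇒ new: locked(x), visible(x), approved(x).
[2] (4) [locked(x) AND approved(x) AND signed(x) -> closed(x)]. ⇒ new: closed(x).
[3] (5) [closed(x) -> active(x)]. ⇒ new: active(x).
[4] (1) [active(x) AND visible(x) -> open(x)]. ⇒ new: open(x).
open(x) first appears in round 4.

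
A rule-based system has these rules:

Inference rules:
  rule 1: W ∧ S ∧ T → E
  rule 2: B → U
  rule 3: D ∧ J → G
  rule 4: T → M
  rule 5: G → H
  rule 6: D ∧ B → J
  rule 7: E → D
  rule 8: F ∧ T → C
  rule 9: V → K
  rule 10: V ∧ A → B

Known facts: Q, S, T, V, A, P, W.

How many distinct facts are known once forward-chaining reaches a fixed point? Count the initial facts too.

Round 1 fires rule 1, rule 4, rule 9, rule 10, giving E, M, K, B.
Round 2 fires rule 2, rule 7, giving U, D.
Round 3 fires rule 6, giving J.
Round 4 fires rule 3, giving G.
Round 5 fires rule 5, giving H.
Closure: {A, B, D, E, G, H, J, K, M, P, Q, S, T, U, V, W} — 16 facts.

16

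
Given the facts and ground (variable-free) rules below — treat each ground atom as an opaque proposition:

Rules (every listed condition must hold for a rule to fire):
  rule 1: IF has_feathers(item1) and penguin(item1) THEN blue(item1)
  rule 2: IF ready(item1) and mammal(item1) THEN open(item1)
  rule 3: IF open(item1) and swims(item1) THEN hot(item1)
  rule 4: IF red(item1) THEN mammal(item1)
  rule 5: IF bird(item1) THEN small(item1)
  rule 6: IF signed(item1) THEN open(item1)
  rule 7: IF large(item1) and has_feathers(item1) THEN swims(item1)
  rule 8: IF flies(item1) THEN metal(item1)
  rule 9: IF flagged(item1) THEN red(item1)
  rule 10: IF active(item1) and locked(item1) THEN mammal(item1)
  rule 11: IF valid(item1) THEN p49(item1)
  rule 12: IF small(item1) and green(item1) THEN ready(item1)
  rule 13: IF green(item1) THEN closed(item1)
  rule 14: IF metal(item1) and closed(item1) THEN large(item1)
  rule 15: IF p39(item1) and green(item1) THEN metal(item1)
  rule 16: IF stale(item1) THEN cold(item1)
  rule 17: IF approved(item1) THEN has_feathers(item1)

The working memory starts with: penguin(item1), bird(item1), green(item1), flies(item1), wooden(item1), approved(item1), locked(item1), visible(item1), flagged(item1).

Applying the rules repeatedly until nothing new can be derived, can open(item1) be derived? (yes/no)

yes

[1] rule 5 [IF bird(item1) THEN small(item1)]; rule 8 [IF flies(item1) THEN metal(item1)]; rule 9 [IF flagged(item1) THEN red(item1)]; rule 13 [IF green(item1) THEN closed(item1)]; rule 17 [IF approved(item1) THEN has_feathers(item1)]. ⇒ new: small(item1), metal(item1), red(item1), closed(item1), has_feathers(item1).
[2] rule 1 [IF has_feathers(item1) and penguin(item1) THEN blue(item1)]; rule 4 [IF red(item1) THEN mammal(item1)]; rule 12 [IF small(item1) and green(item1) THEN ready(item1)]; rule 14 [IF metal(item1) and closed(item1) THEN large(item1)]. ⇒ new: blue(item1), mammal(item1), ready(item1), large(item1).
[3] rule 2 [IF ready(item1) and mammal(item1) THEN open(item1)]; rule 7 [IF large(item1) and has_feathers(item1) THEN swims(item1)]. ⇒ new: open(item1), swims(item1).
[4] rule 3 [IF open(item1) and swims(item1) THEN hot(item1)]. ⇒ new: hot(item1).
open(item1) appears in round 3, so it is derivable.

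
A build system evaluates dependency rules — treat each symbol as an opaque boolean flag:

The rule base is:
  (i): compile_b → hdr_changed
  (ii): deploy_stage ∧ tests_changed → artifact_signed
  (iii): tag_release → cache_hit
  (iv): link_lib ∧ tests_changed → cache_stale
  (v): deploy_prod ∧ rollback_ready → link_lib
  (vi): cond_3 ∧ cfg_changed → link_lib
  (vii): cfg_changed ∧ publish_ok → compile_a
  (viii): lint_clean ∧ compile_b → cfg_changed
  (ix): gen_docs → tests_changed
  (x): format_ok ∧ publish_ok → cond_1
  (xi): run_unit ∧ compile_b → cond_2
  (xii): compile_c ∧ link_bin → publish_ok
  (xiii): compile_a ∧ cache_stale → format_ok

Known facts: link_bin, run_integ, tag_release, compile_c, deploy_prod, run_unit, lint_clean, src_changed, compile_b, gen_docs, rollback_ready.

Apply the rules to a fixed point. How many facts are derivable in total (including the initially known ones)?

[1] (i) [compile_b → hdr_changed]; (iii) [tag_release → cache_hit]; (v) [deploy_prod ∧ rollback_ready → link_lib]; (viii) [lint_clean ∧ compile_b → cfg_changed]; (ix) [gen_docs → tests_changed]; (xi) [run_unit ∧ compile_b → cond_2]; (xii) [compile_c ∧ link_bin → publish_ok]. ⇒ new: hdr_changed, cache_hit, link_lib, cfg_changed, tests_changed, cond_2, publish_ok.
[2] (iv) [link_lib ∧ tests_changed → cache_stale]; (vii) [cfg_changed ∧ publish_ok → compile_a]. ⇒ new: cache_stale, compile_a.
[3] (xiii) [compile_a ∧ cache_stale → format_ok]. ⇒ new: format_ok.
[4] (x) [format_ok ∧ publish_ok → cond_1]. ⇒ new: cond_1.
Closure: {cache_hit, cache_stale, cfg_changed, compile_a, compile_b, compile_c, cond_1, cond_2, deploy_prod, format_ok, gen_docs, hdr_changed, link_bin, link_lib, lint_clean, publish_ok, rollback_ready, run_integ, run_unit, src_changed, tag_release, tests_changed} — 22 facts.

22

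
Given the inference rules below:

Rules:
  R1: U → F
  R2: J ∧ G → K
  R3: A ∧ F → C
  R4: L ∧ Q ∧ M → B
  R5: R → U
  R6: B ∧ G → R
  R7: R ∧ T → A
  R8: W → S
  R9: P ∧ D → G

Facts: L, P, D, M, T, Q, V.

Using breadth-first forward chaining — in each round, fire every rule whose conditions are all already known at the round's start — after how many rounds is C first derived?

5

[1] R4 [L ∧ Q ∧ M → B]; R9 [P ∧ D → G]. ⇒ new: B, G.
[2] R6 [B ∧ G → R]. ⇒ new: R.
[3] R5 [R → U]; R7 [R ∧ T → A]. ⇒ new: U, A.
[4] R1 [U → F]. ⇒ new: F.
[5] R3 [A ∧ F → C]. ⇒ new: C.
C first appears in round 5.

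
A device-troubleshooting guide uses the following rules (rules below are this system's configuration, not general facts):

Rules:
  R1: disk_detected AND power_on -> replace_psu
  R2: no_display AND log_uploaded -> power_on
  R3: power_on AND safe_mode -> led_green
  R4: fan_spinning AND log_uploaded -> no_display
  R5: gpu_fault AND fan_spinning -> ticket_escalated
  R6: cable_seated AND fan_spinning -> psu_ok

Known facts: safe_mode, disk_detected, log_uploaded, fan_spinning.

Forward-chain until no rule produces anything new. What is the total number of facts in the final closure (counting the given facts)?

[1] R4 [fan_spinning AND log_uploaded -> no_display]. ⇒ new: no_display.
[2] R2 [no_display AND log_uploaded -> power_on]. ⇒ new: power_on.
[3] R1 [disk_detected AND power_on -> replace_psu]; R3 [power_on AND safe_mode -> led_green]. ⇒ new: replace_psu, led_green.
Closure: {disk_detected, fan_spinning, led_green, log_uploaded, no_display, power_on, replace_psu, safe_mode} — 8 facts.

8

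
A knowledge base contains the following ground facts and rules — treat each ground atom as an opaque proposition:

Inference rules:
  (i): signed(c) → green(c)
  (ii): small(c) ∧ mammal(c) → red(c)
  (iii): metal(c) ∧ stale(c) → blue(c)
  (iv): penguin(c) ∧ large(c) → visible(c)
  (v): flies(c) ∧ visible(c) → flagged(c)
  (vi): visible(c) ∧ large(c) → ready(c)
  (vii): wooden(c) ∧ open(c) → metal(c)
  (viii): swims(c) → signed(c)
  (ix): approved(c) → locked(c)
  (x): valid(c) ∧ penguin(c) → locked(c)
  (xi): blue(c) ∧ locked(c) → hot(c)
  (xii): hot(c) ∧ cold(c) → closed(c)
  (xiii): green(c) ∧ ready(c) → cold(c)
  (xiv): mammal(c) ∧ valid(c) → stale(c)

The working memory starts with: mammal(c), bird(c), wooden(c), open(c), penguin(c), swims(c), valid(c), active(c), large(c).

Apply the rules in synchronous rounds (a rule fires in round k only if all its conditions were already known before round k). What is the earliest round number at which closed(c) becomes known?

Round 1 — (iv), (vii), (viii), (x), (xiv), derive visible(c), metal(c), signed(c), locked(c), stale(c).
Round 2 — (i), (iii), (vi), derive green(c), blue(c), ready(c).
Round 3 — (xi), (xiii), derive hot(c), cold(c).
Round 4 — (xii), derive closed(c).
closed(c) first appears in round 4.

4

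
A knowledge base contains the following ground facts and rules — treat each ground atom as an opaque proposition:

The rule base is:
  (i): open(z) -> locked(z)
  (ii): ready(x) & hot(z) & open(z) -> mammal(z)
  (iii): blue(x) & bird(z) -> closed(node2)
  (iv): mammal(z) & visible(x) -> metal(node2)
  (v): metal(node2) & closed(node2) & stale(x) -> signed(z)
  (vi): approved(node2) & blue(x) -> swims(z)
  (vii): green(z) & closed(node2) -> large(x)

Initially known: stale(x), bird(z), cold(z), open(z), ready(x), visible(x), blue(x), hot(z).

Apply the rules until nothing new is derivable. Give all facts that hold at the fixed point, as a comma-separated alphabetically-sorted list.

Round 1 fires (i), (ii), (iii), giving locked(z), mammal(z), closed(node2).
Round 2 fires (iv), giving metal(node2).
Round 3 fires (v), giving signed(z).

bird(z), blue(x), closed(node2), cold(z), hot(z), locked(z), mammal(z), metal(node2), open(z), ready(x), signed(z), stale(x), visible(x)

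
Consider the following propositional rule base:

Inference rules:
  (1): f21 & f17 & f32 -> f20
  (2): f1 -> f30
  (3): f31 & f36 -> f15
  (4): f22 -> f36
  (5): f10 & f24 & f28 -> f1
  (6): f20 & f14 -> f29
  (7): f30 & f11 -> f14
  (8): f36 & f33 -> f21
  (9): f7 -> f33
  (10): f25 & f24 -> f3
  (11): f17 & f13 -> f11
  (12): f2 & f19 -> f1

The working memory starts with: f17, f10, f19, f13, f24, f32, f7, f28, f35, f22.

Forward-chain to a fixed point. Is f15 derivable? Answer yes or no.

[1] (4) [f22 -> f36]; (5) [f10 & f24 & f28 -> f1]; (9) [f7 -> f33]; (11) [f17 & f13 -> f11]. ⇒ new: f36, f1, f33, f11.
[2] (2) [f1 -> f30]; (8) [f36 & f33 -> f21]. ⇒ new: f30, f21.
[3] (1) [f21 & f17 & f32 -> f20]; (7) [f30 & f11 -> f14]. ⇒ new: f20, f14.
[4] (6) [f20 & f14 -> f29]. ⇒ new: f29.
Fixed point reached. f15 is concluded only by (3); (3) needs f31 (never derived).

no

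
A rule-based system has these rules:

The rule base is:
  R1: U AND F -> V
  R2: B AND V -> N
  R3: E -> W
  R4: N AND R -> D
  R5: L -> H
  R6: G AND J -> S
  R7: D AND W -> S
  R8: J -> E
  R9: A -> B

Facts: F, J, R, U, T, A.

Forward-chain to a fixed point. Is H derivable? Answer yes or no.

no

Round 1: R1 [U AND F -> V]; R8 [J -> E]; R9 [A -> B]. Adds V, E, B.
Round 2: R2 [B AND V -> N]; R3 [E -> W]. Adds N, W.
Round 3: R4 [N AND R -> D]. Adds D.
Round 4: R7 [D AND W -> S]. Adds S.
Fixed point reached. H is concluded only by R5; R5 needs L (never derived).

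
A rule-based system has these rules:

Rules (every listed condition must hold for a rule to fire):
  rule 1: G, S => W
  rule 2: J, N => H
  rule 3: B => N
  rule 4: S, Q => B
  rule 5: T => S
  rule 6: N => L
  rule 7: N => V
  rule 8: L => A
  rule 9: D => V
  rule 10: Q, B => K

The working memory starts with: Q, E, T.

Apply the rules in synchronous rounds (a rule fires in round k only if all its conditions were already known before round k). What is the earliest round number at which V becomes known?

Round 1: rule 5 [T => S]. Adds S.
Round 2: rule 4 [S, Q => B]. Adds B.
Round 3: rule 3 [B => N]; rule 10 [Q, B => K]. Adds N, K.
Round 4: rule 6 [N => L]; rule 7 [N => V]. Adds L, V.
V first appears in round 4.

4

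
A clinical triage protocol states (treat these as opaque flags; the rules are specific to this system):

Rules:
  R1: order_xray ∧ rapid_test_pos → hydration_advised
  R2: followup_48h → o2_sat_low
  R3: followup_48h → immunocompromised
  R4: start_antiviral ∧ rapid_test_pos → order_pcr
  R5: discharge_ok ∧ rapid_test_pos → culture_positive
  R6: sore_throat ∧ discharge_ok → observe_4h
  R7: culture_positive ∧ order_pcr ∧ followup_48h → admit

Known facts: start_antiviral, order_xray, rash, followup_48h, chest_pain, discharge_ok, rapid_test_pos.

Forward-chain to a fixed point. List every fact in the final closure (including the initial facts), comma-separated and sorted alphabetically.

admit, chest_pain, culture_positive, discharge_ok, followup_48h, hydration_advised, immunocompromised, o2_sat_low, order_pcr, order_xray, rapid_test_pos, rash, start_antiviral

[1] R1 [order_xray ∧ rapid_test_pos → hydration_advised]; R2 [followup_48h → o2_sat_low]; R3 [followup_48h → immunocompromised]; R4 [start_antiviral ∧ rapid_test_pos → order_pcr]; R5 [discharge_ok ∧ rapid_test_pos → culture_positive]. ⇒ new: hydration_advised, o2_sat_low, immunocompromised, order_pcr, culture_positive.
[2] R7 [culture_positive ∧ order_pcr ∧ followup_48h → admit]. ⇒ new: admit.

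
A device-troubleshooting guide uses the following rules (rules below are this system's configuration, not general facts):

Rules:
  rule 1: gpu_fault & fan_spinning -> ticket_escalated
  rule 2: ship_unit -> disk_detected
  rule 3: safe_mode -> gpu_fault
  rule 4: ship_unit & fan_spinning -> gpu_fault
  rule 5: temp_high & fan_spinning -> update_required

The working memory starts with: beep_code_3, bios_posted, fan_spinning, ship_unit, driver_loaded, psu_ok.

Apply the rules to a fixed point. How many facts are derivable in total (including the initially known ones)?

Round 1 — rule 2, rule 4, derive disk_detected, gpu_fault.
Round 2 — rule 1, derive ticket_escalated.
Closure: {beep_code_3, bios_posted, disk_detected, driver_loaded, fan_spinning, gpu_fault, psu_ok, ship_unit, ticket_escalated} — 9 facts.

9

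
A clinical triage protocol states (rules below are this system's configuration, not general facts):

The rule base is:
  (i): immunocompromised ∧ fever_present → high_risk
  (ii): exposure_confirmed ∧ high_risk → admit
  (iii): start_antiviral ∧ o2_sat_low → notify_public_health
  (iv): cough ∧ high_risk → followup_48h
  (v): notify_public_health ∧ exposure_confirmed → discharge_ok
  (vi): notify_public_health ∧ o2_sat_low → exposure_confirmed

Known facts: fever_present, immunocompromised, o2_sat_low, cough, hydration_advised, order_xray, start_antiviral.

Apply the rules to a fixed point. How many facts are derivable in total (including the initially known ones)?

Round 1 fires (i), (iii), giving high_risk, notify_public_health.
Round 2 fires (iv), (vi), giving followup_48h, exposure_confirmed.
Round 3 fires (ii), (v), giving admit, discharge_ok.
Closure: {admit, cough, discharge_ok, exposure_confirmed, fever_present, followup_48h, high_risk, hydration_advised, immunocompromised, notify_public_health, o2_sat_low, order_xray, start_antiviral} — 13 facts.

13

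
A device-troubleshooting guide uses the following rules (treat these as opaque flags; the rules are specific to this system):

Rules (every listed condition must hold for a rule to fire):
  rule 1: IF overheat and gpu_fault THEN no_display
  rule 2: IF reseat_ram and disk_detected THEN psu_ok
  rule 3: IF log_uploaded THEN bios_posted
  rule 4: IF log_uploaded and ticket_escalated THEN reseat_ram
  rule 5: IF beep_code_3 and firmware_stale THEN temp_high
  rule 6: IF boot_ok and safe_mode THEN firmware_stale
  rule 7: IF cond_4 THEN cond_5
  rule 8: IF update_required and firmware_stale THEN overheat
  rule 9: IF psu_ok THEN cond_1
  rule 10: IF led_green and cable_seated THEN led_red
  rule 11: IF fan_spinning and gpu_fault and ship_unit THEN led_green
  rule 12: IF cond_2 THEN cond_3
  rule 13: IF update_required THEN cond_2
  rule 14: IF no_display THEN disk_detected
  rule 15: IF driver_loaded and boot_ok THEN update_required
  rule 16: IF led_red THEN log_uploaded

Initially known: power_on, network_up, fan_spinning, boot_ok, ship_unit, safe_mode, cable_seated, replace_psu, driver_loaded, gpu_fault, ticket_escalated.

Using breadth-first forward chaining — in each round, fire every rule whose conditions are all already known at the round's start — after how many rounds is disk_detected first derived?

4

Round 1 — rule 6, rule 11, rule 15, derive firmware_stale, led_green, update_required.
Round 2 — rule 8, rule 10, rule 13, derive overheat, led_red, cond_2.
Round 3 — rule 1, rule 12, rule 16, derive no_display, cond_3, log_uploaded.
Round 4 — rule 3, rule 4, rule 14, derive bios_posted, reseat_ram, disk_detected.
disk_detected first appears in round 4.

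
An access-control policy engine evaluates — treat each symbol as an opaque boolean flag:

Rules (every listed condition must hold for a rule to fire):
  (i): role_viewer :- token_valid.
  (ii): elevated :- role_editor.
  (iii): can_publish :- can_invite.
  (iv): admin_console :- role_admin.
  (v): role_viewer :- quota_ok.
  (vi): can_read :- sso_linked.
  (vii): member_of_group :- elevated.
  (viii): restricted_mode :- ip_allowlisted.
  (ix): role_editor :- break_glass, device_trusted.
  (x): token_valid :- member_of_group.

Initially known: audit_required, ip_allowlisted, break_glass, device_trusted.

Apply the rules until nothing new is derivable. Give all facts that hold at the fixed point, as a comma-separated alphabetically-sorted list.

audit_required, break_glass, device_trusted, elevated, ip_allowlisted, member_of_group, restricted_mode, role_editor, role_viewer, token_valid

[1] (viii) [restricted_mode :- ip_allowlisted.]; (ix) [role_editor :- break_glass, device_trusted.]. ⇒ new: restricted_mode, role_editor.
[2] (ii) [elevated :- role_editor.]. ⇒ new: elevated.
[3] (vii) [member_of_group :- elevated.]. ⇒ new: member_of_group.
[4] (x) [token_valid :- member_of_group.]. ⇒ new: token_valid.
[5] (i) [role_viewer :- token_valid.]. ⇒ new: role_viewer.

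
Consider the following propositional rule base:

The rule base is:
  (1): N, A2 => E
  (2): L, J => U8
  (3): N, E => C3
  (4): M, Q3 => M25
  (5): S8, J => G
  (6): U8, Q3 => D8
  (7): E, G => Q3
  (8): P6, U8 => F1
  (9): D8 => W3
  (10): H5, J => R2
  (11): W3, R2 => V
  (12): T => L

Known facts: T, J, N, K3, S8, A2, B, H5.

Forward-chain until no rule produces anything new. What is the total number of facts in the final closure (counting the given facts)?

18

Round 1: (1) [N, A2 => E]; (5) [S8, J => G]; (10) [H5, J => R2]; (12) [T => L]. Adds E, G, R2, L.
Round 2: (2) [L, J => U8]; (3) [N, E => C3]; (7) [E, G => Q3]. Adds U8, C3, Q3.
Round 3: (6) [U8, Q3 => D8]. Adds D8.
Round 4: (9) [D8 => W3]. Adds W3.
Round 5: (11) [W3, R2 => V]. Adds V.
Closure: {A2, B, C3, D8, E, G, H5, J, K3, L, N, Q3, R2, S8, T, U8, V, W3} — 18 facts.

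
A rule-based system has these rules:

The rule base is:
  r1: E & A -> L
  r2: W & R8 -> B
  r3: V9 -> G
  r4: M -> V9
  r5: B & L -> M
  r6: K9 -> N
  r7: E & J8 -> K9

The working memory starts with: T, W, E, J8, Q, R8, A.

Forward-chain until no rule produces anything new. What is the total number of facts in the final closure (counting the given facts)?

[1] r1 [E & A -> L]; r2 [W & R8 -> B]; r7 [E & J8 -> K9]. ⇒ new: L, B, K9.
[2] r5 [B & L -> M]; r6 [K9 -> N]. ⇒ new: M, N.
[3] r4 [M -> V9]. ⇒ new: V9.
[4] r3 [V9 -> G]. ⇒ new: G.
Closure: {A, B, E, G, J8, K9, L, M, N, Q, R8, T, V9, W} — 14 facts.

14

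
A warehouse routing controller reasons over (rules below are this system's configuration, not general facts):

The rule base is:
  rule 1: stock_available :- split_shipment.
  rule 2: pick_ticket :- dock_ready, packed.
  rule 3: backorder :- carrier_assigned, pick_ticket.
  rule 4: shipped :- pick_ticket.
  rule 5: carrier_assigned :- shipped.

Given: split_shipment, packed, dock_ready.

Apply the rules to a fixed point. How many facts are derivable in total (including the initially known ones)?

Round 1: rule 1 [stock_available :- split_shipment.]; rule 2 [pick_ticket :- dock_ready, packed.]. New: stock_available, pick_ticket.
Round 2: rule 4 [shipped :- pick_ticket.]. New: shipped.
Round 3: rule 5 [carrier_assigned :- shipped.]. New: carrier_assigned.
Round 4: rule 3 [backorder :- carrier_assigned, pick_ticket.]. New: backorder.
Closure: {backorder, carrier_assigned, dock_ready, packed, pick_ticket, shipped, split_shipment, stock_available} — 8 facts.

8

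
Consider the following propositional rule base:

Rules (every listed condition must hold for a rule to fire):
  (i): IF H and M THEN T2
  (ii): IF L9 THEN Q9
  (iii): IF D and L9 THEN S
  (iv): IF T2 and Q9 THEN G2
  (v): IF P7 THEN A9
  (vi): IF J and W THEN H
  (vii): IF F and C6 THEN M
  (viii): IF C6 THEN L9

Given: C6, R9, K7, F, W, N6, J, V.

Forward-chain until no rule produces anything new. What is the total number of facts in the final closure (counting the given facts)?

14

Round 1: (vi) [IF J and W THEN H]; (vii) [IF F and C6 THEN M]; (viii) [IF C6 THEN L9]. Adds H, M, L9.
Round 2: (i) [IF H and M THEN T2]; (ii) [IF L9 THEN Q9]. Adds T2, Q9.
Round 3: (iv) [IF T2 and Q9 THEN G2]. Adds G2.
Closure: {C6, F, G2, H, J, K7, L9, M, N6, Q9, R9, T2, V, W} — 14 facts.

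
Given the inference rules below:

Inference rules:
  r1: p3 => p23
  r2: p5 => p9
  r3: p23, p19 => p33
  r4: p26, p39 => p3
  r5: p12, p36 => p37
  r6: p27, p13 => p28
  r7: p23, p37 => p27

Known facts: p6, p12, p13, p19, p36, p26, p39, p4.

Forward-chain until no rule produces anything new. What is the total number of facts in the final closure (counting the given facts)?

14

Round 1 fires r4, r5, giving p3, p37.
Round 2 fires r1, giving p23.
Round 3 fires r3, r7, giving p33, p27.
Round 4 fires r6, giving p28.
Closure: {p12, p13, p19, p23, p26, p27, p28, p3, p33, p36, p37, p39, p4, p6} — 14 facts.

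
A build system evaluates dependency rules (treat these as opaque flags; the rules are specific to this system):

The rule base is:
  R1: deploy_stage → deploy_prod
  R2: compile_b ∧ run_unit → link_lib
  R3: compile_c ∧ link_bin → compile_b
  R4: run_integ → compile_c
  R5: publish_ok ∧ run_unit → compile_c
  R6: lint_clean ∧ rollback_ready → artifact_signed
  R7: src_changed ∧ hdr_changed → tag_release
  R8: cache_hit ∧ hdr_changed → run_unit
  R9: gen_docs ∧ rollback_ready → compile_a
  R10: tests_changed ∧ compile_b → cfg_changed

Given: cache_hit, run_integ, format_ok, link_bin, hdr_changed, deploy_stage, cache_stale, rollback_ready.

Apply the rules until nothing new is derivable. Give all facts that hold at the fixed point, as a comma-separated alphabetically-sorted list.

Round 1 fires R1, R4, R8, giving deploy_prod, compile_c, run_unit.
Round 2 fires R3, giving compile_b.
Round 3 fires R2, giving link_lib.

cache_hit, cache_stale, compile_b, compile_c, deploy_prod, deploy_stage, format_ok, hdr_changed, link_bin, link_lib, rollback_ready, run_integ, run_unit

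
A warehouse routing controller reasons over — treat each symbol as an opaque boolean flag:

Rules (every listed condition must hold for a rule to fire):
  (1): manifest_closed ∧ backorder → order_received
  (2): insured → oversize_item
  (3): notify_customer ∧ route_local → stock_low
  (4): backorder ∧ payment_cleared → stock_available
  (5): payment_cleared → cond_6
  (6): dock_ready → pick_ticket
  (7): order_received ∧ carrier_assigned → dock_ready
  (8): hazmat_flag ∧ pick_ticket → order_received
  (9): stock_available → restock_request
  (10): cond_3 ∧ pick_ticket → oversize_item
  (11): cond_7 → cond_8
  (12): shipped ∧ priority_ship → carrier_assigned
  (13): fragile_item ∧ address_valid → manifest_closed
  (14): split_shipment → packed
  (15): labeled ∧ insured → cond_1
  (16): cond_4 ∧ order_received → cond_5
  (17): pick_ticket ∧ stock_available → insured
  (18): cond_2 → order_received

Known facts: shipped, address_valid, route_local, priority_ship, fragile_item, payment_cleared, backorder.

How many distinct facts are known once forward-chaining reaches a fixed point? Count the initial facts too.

[1] (4) [backorder ∧ payment_cleared → stock_available]; (5) [payment_cleared → cond_6]; (12) [shipped ∧ priority_ship → carrier_assigned]; (13) [fragile_item ∧ address_valid → manifest_closed]. ⇒ new: stock_available, cond_6, carrier_assigned, manifest_closed.
[2] (1) [manifest_closed ∧ backorder → order_received]; (9) [stock_available → restock_request]. ⇒ new: order_received, restock_request.
[3] (7) [order_received ∧ carrier_assigned → dock_ready]. ⇒ new: dock_ready.
[4] (6) [dock_ready → pick_ticket]. ⇒ new: pick_ticket.
[5] (17) [pick_ticket ∧ stock_available → insured]. ⇒ new: insured.
[6] (2) [insured → oversize_item]. ⇒ new: oversize_item.
Closure: {address_valid, backorder, carrier_assigned, cond_6, dock_ready, fragile_item, insured, manifest_closed, order_received, oversize_item, payment_cleared, pick_ticket, priority_ship, restock_request, route_local, shipped, stock_available} — 17 facts.

17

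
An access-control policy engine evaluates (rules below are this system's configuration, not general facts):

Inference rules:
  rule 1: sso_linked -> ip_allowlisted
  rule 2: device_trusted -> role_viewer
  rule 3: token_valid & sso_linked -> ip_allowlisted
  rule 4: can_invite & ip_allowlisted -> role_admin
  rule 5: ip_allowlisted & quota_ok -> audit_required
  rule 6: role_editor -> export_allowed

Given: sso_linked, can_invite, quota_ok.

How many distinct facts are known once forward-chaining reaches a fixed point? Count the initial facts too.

6

Round 1 fires rule 1, giving ip_allowlisted.
Round 2 fires rule 4, rule 5, giving role_admin, audit_required.
Closure: {audit_required, can_invite, ip_allowlisted, quota_ok, role_admin, sso_linked} — 6 facts.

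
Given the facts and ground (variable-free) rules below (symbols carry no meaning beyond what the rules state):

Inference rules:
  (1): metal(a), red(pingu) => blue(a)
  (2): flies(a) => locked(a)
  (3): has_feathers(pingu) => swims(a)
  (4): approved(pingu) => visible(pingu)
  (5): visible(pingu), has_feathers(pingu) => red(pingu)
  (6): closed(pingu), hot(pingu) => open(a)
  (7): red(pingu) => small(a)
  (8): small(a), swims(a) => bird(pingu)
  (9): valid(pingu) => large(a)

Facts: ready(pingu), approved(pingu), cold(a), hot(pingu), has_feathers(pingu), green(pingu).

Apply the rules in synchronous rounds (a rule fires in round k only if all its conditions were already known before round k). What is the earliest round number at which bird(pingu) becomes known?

Round 1: (3) [has_feathers(pingu) => swims(a)]; (4) [approved(pingu) => visible(pingu)]. New: swims(a), visible(pingu).
Round 2: (5) [visible(pingu), has_feathers(pingu) => red(pingu)]. New: red(pingu).
Round 3: (7) [red(pingu) => small(a)]. New: small(a).
Round 4: (8) [small(a), swims(a) => bird(pingu)]. New: bird(pingu).
bird(pingu) first appears in round 4.

4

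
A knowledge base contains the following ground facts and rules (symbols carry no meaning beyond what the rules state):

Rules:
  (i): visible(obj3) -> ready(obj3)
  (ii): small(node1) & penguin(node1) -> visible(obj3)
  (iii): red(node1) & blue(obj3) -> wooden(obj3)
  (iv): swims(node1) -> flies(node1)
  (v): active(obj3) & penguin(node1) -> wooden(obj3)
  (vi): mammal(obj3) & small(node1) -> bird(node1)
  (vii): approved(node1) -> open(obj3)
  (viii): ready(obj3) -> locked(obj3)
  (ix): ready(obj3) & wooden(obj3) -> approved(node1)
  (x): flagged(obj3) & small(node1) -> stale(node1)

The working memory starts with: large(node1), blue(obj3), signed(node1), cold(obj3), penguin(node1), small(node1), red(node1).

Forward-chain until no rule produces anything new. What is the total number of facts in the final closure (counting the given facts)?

[1] (ii) [small(node1) & penguin(node1) -> visible(obj3)]; (iii) [red(node1) & blue(obj3) -> wooden(obj3)]. ⇒ new: visible(obj3), wooden(obj3).
[2] (i) [visible(obj3) -> ready(obj3)]. ⇒ new: ready(obj3).
[3] (viii) [ready(obj3) -> locked(obj3)]; (ix) [ready(obj3) & wooden(obj3) -> approved(node1)]. ⇒ new: locked(obj3), approved(node1).
[4] (vii) [approved(node1) -> open(obj3)]. ⇒ new: open(obj3).
Closure: {approved(node1), blue(obj3), cold(obj3), large(node1), locked(obj3), open(obj3), penguin(node1), ready(obj3), red(node1), signed(node1), small(node1), visible(obj3), wooden(obj3)} — 13 facts.

13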